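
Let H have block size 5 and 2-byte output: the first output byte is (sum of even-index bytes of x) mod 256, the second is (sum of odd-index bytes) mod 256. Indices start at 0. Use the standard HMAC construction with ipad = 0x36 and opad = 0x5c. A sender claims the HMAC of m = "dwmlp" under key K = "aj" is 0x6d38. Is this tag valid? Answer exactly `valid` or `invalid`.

Key "aj" = 61 6a is 2 bytes ≤ B = 5; zero-pad to 5 bytes: K' = 61 6a 00 00 00.
K' ⊕ ipad = 57 5c 36 36 36; K' ⊕ opad = 3d 36 5c 5c 5c.
Inner hash: even-index sum = 422 mod 256 = 166; odd-index sum = 467 mod 256 = 211 → a6 d3.
Outer hash (recomputed tag): even-index sum = 456 mod 256 = 200; odd-index sum = 312 mod 256 = 56 → c8 38.
Recomputed tag = c838; claimed = 6d38 → mismatch.

invalid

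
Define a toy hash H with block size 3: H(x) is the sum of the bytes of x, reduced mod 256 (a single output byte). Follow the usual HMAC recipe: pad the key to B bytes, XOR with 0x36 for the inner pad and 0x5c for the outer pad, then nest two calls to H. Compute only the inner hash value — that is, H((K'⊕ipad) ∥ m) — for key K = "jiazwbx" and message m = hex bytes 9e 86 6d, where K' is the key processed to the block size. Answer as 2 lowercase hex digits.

c6

Key "jiazwbx" = 6a 69 61 7a 77 62 78 is 7 bytes > B = 3, so hash it first: H(key) = ff, then zero-pad to 3 bytes: K' = ff 00 00.
K' ⊕ ipad = c9 36 36.
Inner input = c9 36 36 ∥ 9e 86 6d.
Inner hash: sum = 201+54+54+158+134+109 = 710; mod 256 = 198 → c6.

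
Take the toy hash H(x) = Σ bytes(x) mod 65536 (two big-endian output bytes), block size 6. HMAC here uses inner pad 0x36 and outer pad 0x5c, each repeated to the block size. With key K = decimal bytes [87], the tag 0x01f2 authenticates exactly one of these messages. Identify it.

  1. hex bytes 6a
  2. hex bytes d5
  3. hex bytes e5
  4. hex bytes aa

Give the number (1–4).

Key decimal bytes [87] = 57 is 1 byte ≤ B = 6; zero-pad to 6 bytes: K' = 57 00 00 00 00 00.
K' ⊕ ipad = 61 36 36 36 36 36; K' ⊕ opad = 0b 5c 5c 5c 5c 5c.
m1: inner = H(61 36 36 36 36 36 6a) = 01 d9; tag = H(0b 5c 5c 5c 5c 5c 01 d9) = 02b1
m2: inner = H(61 36 36 36 36 36 d5) = 02 44; tag = H(0b 5c 5c 5c 5c 5c 02 44) = 021d
m3: inner = H(61 36 36 36 36 36 e5) = 02 54; tag = H(0b 5c 5c 5c 5c 5c 02 54) = 022d
m4: inner = H(61 36 36 36 36 36 aa) = 02 19; tag = H(0b 5c 5c 5c 5c 5c 02 19) = 01f2 ← matches

4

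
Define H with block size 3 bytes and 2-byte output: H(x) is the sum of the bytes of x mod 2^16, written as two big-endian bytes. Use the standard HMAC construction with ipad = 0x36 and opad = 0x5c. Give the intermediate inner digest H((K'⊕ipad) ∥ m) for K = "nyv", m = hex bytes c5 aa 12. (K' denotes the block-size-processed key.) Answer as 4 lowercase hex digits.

Key "nyv" = 6e 79 76 is exactly B = 3 bytes: K' = 6e 79 76.
K' ⊕ ipad = 58 4f 40.
Inner input = 58 4f 40 ∥ c5 aa 12.
Inner hash: sum = 88+79+64+197+170+18 = 616 → 02 68.

0268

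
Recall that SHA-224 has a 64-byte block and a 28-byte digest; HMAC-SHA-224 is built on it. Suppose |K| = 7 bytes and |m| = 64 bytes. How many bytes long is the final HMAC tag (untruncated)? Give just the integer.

The tag is one SHA-224 digest: 28 bytes.

28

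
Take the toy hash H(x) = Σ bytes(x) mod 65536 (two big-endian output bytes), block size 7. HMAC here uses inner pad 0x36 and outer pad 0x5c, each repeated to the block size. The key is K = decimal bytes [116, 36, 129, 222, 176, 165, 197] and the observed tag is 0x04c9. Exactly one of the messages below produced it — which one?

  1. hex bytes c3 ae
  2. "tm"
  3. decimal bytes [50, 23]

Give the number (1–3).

Key decimal bytes [116, 36, 129, 222, 176, 165, 197] = 74 24 81 de b0 a5 c5 is exactly B = 7 bytes: K' = 74 24 81 de b0 a5 c5.
K' ⊕ ipad = 42 12 b7 e8 86 93 f3; K' ⊕ opad = 28 78 dd 82 ec f9 99.
m1: inner = H(42 12 b7 e8 86 93 f3 c3 ae) = 05 70; tag = H(28 78 dd 82 ec f9 99 05 70) = 04f2
m2: inner = H(42 12 b7 e8 86 93 f3 74 6d) = 04 e0; tag = H(28 78 dd 82 ec f9 99 04 e0) = 0561
m3: inner = H(42 12 b7 e8 86 93 f3 32 17) = 04 48; tag = H(28 78 dd 82 ec f9 99 04 48) = 04c9 ← matches

3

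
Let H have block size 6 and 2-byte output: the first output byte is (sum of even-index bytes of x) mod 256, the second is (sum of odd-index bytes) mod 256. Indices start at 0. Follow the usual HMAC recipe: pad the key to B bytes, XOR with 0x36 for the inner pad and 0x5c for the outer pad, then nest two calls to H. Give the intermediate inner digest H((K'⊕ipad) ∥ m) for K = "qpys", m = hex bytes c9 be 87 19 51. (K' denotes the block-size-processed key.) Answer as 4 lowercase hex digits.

Key "qpys" = 71 70 79 73 is 4 bytes ≤ B = 6; zero-pad to 6 bytes: K' = 71 70 79 73 00 00.
K' ⊕ ipad = 47 46 4f 45 36 36.
Inner input = 47 46 4f 45 36 36 ∥ c9 be 87 19 51.
Inner hash: even-index sum = 621 mod 256 = 109; odd-index sum = 408 mod 256 = 152 → 6d 98.

6d98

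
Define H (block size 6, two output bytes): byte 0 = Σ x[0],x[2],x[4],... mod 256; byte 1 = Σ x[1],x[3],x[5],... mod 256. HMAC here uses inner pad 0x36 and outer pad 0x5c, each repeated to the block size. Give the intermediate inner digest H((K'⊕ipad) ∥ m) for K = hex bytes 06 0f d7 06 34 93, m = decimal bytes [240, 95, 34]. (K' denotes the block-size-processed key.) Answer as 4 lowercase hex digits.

256d

Key hex bytes 06 0f d7 06 34 93 is exactly B = 6 bytes: K' = 06 0f d7 06 34 93.
K' ⊕ ipad = 30 39 e1 30 02 a5.
Inner input = 30 39 e1 30 02 a5 ∥ f0 5f 22.
Inner hash: even-index sum = 549 mod 256 = 37; odd-index sum = 365 mod 256 = 109 → 25 6d.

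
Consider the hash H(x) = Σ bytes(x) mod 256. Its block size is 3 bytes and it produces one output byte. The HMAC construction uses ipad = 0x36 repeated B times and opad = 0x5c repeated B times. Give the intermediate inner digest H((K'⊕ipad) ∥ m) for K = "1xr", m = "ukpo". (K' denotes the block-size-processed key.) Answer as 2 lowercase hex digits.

58

Key "1xr" = 31 78 72 is exactly B = 3 bytes: K' = 31 78 72.
K' ⊕ ipad = 07 4e 44.
Inner input = 07 4e 44 ∥ 75 6b 70 6f.
Inner hash: sum = 7+78+68+117+107+112+111 = 600; mod 256 = 88 → 58.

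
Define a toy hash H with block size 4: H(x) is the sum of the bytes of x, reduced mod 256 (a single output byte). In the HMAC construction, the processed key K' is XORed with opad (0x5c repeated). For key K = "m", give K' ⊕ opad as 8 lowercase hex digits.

Key "m" = 6d is 1 byte ≤ B = 4; zero-pad to 4 bytes: K' = 6d 00 00 00.
XOR each byte with 0x5c: 6d⊕5c=31, 00⊕5c=5c, 00⊕5c=5c, 00⊕5c=5c.

315c5c5c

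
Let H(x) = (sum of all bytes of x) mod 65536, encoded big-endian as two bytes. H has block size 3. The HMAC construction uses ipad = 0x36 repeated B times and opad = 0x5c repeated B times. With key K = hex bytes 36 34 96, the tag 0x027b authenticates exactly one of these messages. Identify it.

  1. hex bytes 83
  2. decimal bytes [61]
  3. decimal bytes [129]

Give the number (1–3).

Key hex bytes 36 34 96 is exactly B = 3 bytes: K' = 36 34 96.
K' ⊕ ipad = 00 02 a0; K' ⊕ opad = 6a 68 ca.
m1: inner = H(00 02 a0 83) = 01 25; tag = H(6a 68 ca 01 25) = 01c2
m2: inner = H(00 02 a0 3d) = 00 df; tag = H(6a 68 ca 00 df) = 027b ← matches
m3: inner = H(00 02 a0 81) = 01 23; tag = H(6a 68 ca 01 23) = 01c0

2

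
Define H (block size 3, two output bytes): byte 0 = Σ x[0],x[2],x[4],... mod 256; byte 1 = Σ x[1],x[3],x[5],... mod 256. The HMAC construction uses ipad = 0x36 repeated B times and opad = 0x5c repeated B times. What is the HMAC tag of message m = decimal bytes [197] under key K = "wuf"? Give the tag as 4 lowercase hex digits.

6dba

Key "wuf" = 77 75 66 is exactly B = 3 bytes: K' = 77 75 66.
K' ⊕ ipad = 41 43 50.  K' ⊕ opad = 2b 29 3a.
Inner input = (K'⊕ipad) ∥ m = 41 43 50 ∥ c5.
Inner hash: even-index sum = 145 mod 256 = 145; odd-index sum = 264 mod 256 = 8 → 91 08.
Outer input = (K'⊕opad) ∥ inner = 2b 29 3a ∥ 91 08.
Outer hash (tag): even-index sum = 109 mod 256 = 109; odd-index sum = 186 mod 256 = 186 → 6d ba.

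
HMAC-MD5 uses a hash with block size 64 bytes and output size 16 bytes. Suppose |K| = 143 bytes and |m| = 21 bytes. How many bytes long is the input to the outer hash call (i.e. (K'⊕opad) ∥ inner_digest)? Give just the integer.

80

Key is 143 > 64 bytes, so it is hashed to 16 bytes then zero-padded to 64: |K'| = 64.
Outer input = (K'⊕opad) ∥ H(inner) → 64 + 16 = 80 bytes.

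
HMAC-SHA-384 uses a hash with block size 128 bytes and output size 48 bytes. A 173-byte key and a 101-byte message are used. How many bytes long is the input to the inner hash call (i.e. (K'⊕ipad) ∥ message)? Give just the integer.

229

Key is 173 > 128 bytes, so it is hashed to 48 bytes then zero-padded to 128: |K'| = 128.
Inner input = (K'⊕ipad) ∥ m → 128 + 101 = 229 bytes.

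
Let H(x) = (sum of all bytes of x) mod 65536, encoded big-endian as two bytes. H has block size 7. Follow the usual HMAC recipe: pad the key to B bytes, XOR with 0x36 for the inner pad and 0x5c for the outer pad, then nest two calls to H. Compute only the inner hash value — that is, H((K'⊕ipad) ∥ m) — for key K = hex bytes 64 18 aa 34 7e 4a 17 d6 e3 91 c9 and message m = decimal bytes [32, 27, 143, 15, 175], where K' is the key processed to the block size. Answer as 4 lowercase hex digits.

0343

Key hex bytes 64 18 aa 34 7e 4a 17 d6 e3 91 c9 is 11 bytes > B = 7, so hash it first: H(key) = 05 4c, then zero-pad to 7 bytes: K' = 05 4c 00 00 00 00 00.
K' ⊕ ipad = 33 7a 36 36 36 36 36.
Inner input = 33 7a 36 36 36 36 36 ∥ 20 1b 8f 0f af.
Inner hash: sum = 51+122+54+54+54+54+54+32+27+143+15+175 = 835 → 03 43.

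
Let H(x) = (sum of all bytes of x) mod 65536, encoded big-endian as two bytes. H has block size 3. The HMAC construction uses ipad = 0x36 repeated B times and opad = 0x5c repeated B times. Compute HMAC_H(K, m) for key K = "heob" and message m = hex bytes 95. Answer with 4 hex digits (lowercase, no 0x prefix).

Key "heob" = 68 65 6f 62 is 4 bytes > B = 3, so hash it first: H(key) = 01 9e, then zero-pad to 3 bytes: K' = 01 9e 00.
K' ⊕ ipad = 37 a8 36.  K' ⊕ opad = 5d c2 5c.
Inner input = (K'⊕ipad) ∥ m = 37 a8 36 ∥ 95.
Inner hash: sum = 55+168+54+149 = 426 → 01 aa.
Outer input = (K'⊕opad) ∥ inner = 5d c2 5c ∥ 01 aa.
Outer hash (tag): sum = 93+194+92+1+170 = 550 → 02 26.

0226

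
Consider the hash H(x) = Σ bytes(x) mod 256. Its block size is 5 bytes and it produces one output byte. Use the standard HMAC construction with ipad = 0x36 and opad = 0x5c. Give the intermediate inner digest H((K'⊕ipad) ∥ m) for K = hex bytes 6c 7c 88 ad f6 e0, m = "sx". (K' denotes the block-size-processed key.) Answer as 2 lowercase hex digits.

88

Key hex bytes 6c 7c 88 ad f6 e0 is 6 bytes > B = 5, so hash it first: H(key) = f3, then zero-pad to 5 bytes: K' = f3 00 00 00 00.
K' ⊕ ipad = c5 36 36 36 36.
Inner input = c5 36 36 36 36 ∥ 73 78.
Inner hash: sum = 197+54+54+54+54+115+120 = 648; mod 256 = 136 → 88.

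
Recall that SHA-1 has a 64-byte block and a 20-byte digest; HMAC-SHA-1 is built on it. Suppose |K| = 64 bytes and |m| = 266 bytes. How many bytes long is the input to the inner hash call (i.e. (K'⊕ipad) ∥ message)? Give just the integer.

330

Key is 64 ≤ 64 bytes, zero-padded: |K'| = 64.
Inner input = (K'⊕ipad) ∥ m → 64 + 266 = 330 bytes.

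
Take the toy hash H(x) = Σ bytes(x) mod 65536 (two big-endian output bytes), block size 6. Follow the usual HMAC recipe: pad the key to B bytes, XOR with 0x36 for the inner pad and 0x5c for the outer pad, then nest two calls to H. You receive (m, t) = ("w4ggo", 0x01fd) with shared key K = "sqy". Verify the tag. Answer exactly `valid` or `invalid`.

Key "sqy" = 73 71 79 is 3 bytes ≤ B = 6; zero-pad to 6 bytes: K' = 73 71 79 00 00 00.
K' ⊕ ipad = 45 47 4f 36 36 36; K' ⊕ opad = 2f 2d 25 5c 5c 5c.
Inner hash: sum = 69+71+79+54+54+54+119+52+103+103+111 = 869 → 03 65.
Outer hash (recomputed tag): sum = 47+45+37+92+92+92+3+101 = 509 → 01 fd.
Recomputed tag = 01fd; claimed = 01fd → match.

valid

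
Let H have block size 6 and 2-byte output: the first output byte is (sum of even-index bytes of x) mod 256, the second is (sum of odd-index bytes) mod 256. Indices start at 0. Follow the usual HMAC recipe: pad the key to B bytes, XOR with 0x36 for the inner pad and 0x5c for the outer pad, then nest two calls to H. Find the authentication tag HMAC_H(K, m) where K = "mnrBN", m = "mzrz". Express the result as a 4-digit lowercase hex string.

67a2

Key "mnrBN" = 6d 6e 72 42 4e is 5 bytes ≤ B = 6; zero-pad to 6 bytes: K' = 6d 6e 72 42 4e 00.
K' ⊕ ipad = 5b 58 44 74 78 36.  K' ⊕ opad = 31 32 2e 1e 12 5c.
Inner input = (K'⊕ipad) ∥ m = 5b 58 44 74 78 36 ∥ 6d 7a 72 7a.
Inner hash: even-index sum = 502 mod 256 = 246; odd-index sum = 502 mod 256 = 246 → f6 f6.
Outer input = (K'⊕opad) ∥ inner = 31 32 2e 1e 12 5c ∥ f6 f6.
Outer hash (tag): even-index sum = 359 mod 256 = 103; odd-index sum = 418 mod 256 = 162 → 67 a2.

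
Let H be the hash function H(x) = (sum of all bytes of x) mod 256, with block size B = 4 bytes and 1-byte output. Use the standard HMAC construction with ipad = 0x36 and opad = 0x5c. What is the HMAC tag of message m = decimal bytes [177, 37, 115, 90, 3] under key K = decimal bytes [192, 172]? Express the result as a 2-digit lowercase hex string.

Key decimal bytes [192, 172] = c0 ac is 2 bytes ≤ B = 4; zero-pad to 4 bytes: K' = c0 ac 00 00.
K' ⊕ ipad = f6 9a 36 36.  K' ⊕ opad = 9c f0 5c 5c.
Inner input = (K'⊕ipad) ∥ m = f6 9a 36 36 ∥ b1 25 73 5a 03.
Inner hash: sum = 246+154+54+54+177+37+115+90+3 = 930; mod 256 = 162 → a2.
Outer input = (K'⊕opad) ∥ inner = 9c f0 5c 5c ∥ a2.
Outer hash (tag): sum = 156+240+92+92+162 = 742; mod 256 = 230 → e6.

e6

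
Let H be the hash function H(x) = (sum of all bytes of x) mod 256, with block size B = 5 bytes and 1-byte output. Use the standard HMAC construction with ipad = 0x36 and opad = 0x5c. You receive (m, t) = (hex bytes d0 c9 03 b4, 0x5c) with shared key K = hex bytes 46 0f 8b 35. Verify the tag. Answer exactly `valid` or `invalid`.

Key hex bytes 46 0f 8b 35 is 4 bytes ≤ B = 5; zero-pad to 5 bytes: K' = 46 0f 8b 35 00.
K' ⊕ ipad = 70 39 bd 03 36; K' ⊕ opad = 1a 53 d7 69 5c.
Inner hash: sum = 112+57+189+3+54+208+201+3+180 = 1007; mod 256 = 239 → ef.
Outer hash (recomputed tag): sum = 26+83+215+105+92+239 = 760; mod 256 = 248 → f8.
Recomputed tag = f8; claimed = 5c → mismatch.

invalid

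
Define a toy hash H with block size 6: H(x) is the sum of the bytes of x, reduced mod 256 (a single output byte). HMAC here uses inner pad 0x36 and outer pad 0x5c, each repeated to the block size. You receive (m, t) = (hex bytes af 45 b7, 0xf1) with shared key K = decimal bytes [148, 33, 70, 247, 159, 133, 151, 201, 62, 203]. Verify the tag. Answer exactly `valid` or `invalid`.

Key decimal bytes [148, 33, 70, 247, 159, 133, 151, 201, 62, 203] = 94 21 46 f7 9f 85 97 c9 3e cb is 10 bytes > B = 6, so hash it first: H(key) = 7f, then zero-pad to 6 bytes: K' = 7f 00 00 00 00 00.
K' ⊕ ipad = 49 36 36 36 36 36; K' ⊕ opad = 23 5c 5c 5c 5c 5c.
Inner hash: sum = 73+54+54+54+54+54+175+69+183 = 770; mod 256 = 2 → 02.
Outer hash (recomputed tag): sum = 35+92+92+92+92+92+2 = 497; mod 256 = 241 → f1.
Recomputed tag = f1; claimed = f1 → match.

valid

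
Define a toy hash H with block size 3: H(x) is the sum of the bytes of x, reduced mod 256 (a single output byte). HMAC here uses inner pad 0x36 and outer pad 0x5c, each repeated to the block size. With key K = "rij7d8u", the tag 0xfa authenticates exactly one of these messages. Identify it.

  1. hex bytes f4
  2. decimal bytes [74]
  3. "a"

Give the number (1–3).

Key "rij7d8u" = 72 69 6a 37 64 38 75 is 7 bytes > B = 3, so hash it first: H(key) = 8d, then zero-pad to 3 bytes: K' = 8d 00 00.
K' ⊕ ipad = bb 36 36; K' ⊕ opad = d1 5c 5c.
m1: inner = H(bb 36 36 f4) = 1b; tag = H(d1 5c 5c 1b) = a4
m2: inner = H(bb 36 36 4a) = 71; tag = H(d1 5c 5c 71) = fa ← matches
m3: inner = H(bb 36 36 61) = 88; tag = H(d1 5c 5c 88) = 11

2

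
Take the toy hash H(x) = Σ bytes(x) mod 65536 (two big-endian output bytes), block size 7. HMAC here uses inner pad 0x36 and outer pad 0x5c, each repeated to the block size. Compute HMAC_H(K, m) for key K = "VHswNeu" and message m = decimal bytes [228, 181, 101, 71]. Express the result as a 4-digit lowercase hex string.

01a7

Key "VHswNeu" = 56 48 73 77 4e 65 75 is exactly B = 7 bytes: K' = 56 48 73 77 4e 65 75.
K' ⊕ ipad = 60 7e 45 41 78 53 43.  K' ⊕ opad = 0a 14 2f 2b 12 39 29.
Inner input = (K'⊕ipad) ∥ m = 60 7e 45 41 78 53 43 ∥ e4 b5 65 47.
Inner hash: sum = 96+126+69+65+120+83+67+228+181+101+71 = 1207 → 04 b7.
Outer input = (K'⊕opad) ∥ inner = 0a 14 2f 2b 12 39 29 ∥ 04 b7.
Outer hash (tag): sum = 10+20+47+43+18+57+41+4+183 = 423 → 01 a7.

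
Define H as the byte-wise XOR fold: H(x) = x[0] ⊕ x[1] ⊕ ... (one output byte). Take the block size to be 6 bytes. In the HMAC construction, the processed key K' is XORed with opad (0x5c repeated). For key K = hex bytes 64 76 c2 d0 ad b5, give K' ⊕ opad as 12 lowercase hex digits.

Key hex bytes 64 76 c2 d0 ad b5 is exactly B = 6 bytes: K' = 64 76 c2 d0 ad b5.
XOR each byte with 0x5c: 64⊕5c=38, 76⊕5c=2a, c2⊕5c=9e, d0⊕5c=8c, ad⊕5c=f1, b5⊕5c=e9.

382a9e8cf1e9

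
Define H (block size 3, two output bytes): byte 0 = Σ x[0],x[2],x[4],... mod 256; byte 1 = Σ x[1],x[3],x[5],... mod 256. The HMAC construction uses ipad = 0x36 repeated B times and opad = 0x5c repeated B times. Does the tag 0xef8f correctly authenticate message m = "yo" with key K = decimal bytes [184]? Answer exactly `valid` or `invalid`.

valid

Key decimal bytes [184] = b8 is 1 byte ≤ B = 3; zero-pad to 3 bytes: K' = b8 00 00.
K' ⊕ ipad = 8e 36 36; K' ⊕ opad = e4 5c 5c.
Inner hash: even-index sum = 307 mod 256 = 51; odd-index sum = 175 mod 256 = 175 → 33 af.
Outer hash (recomputed tag): even-index sum = 495 mod 256 = 239; odd-index sum = 143 mod 256 = 143 → ef 8f.
Recomputed tag = ef8f; claimed = ef8f → match.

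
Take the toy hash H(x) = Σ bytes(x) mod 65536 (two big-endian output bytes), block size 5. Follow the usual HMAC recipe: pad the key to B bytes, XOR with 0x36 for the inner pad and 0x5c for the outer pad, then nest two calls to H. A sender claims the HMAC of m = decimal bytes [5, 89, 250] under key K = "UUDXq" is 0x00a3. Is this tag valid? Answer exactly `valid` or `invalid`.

Key "UUDXq" = 55 55 44 58 71 is exactly B = 5 bytes: K' = 55 55 44 58 71.
K' ⊕ ipad = 63 63 72 6e 47; K' ⊕ opad = 09 09 18 04 2d.
Inner hash: sum = 99+99+114+110+71+5+89+250 = 837 → 03 45.
Outer hash (recomputed tag): sum = 9+9+24+4+45+3+69 = 163 → 00 a3.
Recomputed tag = 00a3; claimed = 00a3 → match.

valid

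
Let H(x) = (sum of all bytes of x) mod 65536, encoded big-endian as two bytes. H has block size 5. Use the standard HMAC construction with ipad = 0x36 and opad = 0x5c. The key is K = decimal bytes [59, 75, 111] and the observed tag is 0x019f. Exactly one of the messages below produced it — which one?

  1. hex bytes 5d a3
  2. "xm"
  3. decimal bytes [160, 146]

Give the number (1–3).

Key decimal bytes [59, 75, 111] = 3b 4b 6f is 3 bytes ≤ B = 5; zero-pad to 5 bytes: K' = 3b 4b 6f 00 00.
K' ⊕ ipad = 0d 7d 59 36 36; K' ⊕ opad = 67 17 33 5c 5c.
m1: inner = H(0d 7d 59 36 36 5d a3) = 02 4f; tag = H(67 17 33 5c 5c 02 4f) = 01ba
m2: inner = H(0d 7d 59 36 36 78 6d) = 02 34; tag = H(67 17 33 5c 5c 02 34) = 019f ← matches
m3: inner = H(0d 7d 59 36 36 a0 92) = 02 81; tag = H(67 17 33 5c 5c 02 81) = 01ec

2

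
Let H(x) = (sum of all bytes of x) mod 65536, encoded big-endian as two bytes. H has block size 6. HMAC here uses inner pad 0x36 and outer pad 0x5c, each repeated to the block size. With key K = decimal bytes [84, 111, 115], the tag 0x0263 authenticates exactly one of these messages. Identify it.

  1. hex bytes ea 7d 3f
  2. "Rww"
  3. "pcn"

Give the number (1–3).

Key decimal bytes [84, 111, 115] = 54 6f 73 is 3 bytes ≤ B = 6; zero-pad to 6 bytes: K' = 54 6f 73 00 00 00.
K' ⊕ ipad = 62 59 45 36 36 36; K' ⊕ opad = 08 33 2f 5c 5c 5c.
m1: inner = H(62 59 45 36 36 36 ea 7d 3f) = 03 48; tag = H(08 33 2f 5c 5c 5c 03 48) = 01c9
m2: inner = H(62 59 45 36 36 36 52 77 77) = 02 e2; tag = H(08 33 2f 5c 5c 5c 02 e2) = 0262
m3: inner = H(62 59 45 36 36 36 70 63 6e) = 02 e3; tag = H(08 33 2f 5c 5c 5c 02 e3) = 0263 ← matches

3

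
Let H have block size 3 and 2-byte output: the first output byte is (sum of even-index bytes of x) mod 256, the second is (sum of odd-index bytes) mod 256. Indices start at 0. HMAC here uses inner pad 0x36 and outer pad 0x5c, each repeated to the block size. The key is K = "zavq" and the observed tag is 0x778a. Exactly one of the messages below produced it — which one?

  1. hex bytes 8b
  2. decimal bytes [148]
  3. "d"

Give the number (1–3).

1

Key "zavq" = 7a 61 76 71 is 4 bytes > B = 3, so hash it first: H(key) = f0 d2, then zero-pad to 3 bytes: K' = f0 d2 00.
K' ⊕ ipad = c6 e4 36; K' ⊕ opad = ac 8e 5c.
m1: inner = H(c6 e4 36 8b) = fc 6f; tag = H(ac 8e 5c fc 6f) = 778a ← matches
m2: inner = H(c6 e4 36 94) = fc 78; tag = H(ac 8e 5c fc 78) = 808a
m3: inner = H(c6 e4 36 64) = fc 48; tag = H(ac 8e 5c fc 48) = 508a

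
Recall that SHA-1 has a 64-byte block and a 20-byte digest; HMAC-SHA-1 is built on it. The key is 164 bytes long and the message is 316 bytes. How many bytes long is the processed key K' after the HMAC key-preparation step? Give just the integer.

Key is 164 > 64 bytes, so it is hashed to 20 bytes then zero-padded to 64: |K'| = 64.

64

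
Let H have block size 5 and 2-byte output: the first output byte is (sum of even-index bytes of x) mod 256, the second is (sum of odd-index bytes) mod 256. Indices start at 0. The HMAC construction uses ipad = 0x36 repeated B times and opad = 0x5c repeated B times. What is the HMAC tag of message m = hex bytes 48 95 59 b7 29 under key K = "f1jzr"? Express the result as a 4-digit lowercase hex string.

Key "f1jzr" = 66 31 6a 7a 72 is exactly B = 5 bytes: K' = 66 31 6a 7a 72.
K' ⊕ ipad = 50 07 5c 4c 44.  K' ⊕ opad = 3a 6d 36 26 2e.
Inner input = (K'⊕ipad) ∥ m = 50 07 5c 4c 44 ∥ 48 95 59 b7 29.
Inner hash: even-index sum = 572 mod 256 = 60; odd-index sum = 285 mod 256 = 29 → 3c 1d.
Outer input = (K'⊕opad) ∥ inner = 3a 6d 36 26 2e ∥ 3c 1d.
Outer hash (tag): even-index sum = 187 mod 256 = 187; odd-index sum = 207 mod 256 = 207 → bb cf.

bbcf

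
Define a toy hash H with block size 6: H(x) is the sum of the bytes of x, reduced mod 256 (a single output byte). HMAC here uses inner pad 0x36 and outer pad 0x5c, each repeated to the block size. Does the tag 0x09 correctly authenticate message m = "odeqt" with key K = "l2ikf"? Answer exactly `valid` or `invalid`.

Key "l2ikf" = 6c 32 69 6b 66 is 5 bytes ≤ B = 6; zero-pad to 6 bytes: K' = 6c 32 69 6b 66 00.
K' ⊕ ipad = 5a 04 5f 5d 50 36; K' ⊕ opad = 30 6e 35 37 3a 5c.
Inner hash: sum = 90+4+95+93+80+54+111+100+101+113+116 = 957; mod 256 = 189 → bd.
Outer hash (recomputed tag): sum = 48+110+53+55+58+92+189 = 605; mod 256 = 93 → 5d.
Recomputed tag = 5d; claimed = 09 → mismatch.

invalid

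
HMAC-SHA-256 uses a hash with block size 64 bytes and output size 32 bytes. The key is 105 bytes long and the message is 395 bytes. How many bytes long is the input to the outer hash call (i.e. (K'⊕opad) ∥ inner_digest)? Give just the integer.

96

Key is 105 > 64 bytes, so it is hashed to 32 bytes then zero-padded to 64: |K'| = 64.
Outer input = (K'⊕opad) ∥ H(inner) → 64 + 32 = 96 bytes.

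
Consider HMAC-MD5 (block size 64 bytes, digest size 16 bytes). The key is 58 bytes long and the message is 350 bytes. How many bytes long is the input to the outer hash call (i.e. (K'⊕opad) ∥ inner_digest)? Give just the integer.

80

Key is 58 ≤ 64 bytes, zero-padded: |K'| = 64.
Outer input = (K'⊕opad) ∥ H(inner) → 64 + 16 = 80 bytes.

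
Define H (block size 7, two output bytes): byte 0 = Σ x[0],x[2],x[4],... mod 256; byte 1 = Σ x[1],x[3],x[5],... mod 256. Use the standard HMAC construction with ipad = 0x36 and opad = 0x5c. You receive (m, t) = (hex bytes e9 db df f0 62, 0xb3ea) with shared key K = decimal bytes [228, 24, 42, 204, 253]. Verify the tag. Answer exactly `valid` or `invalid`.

valid

Key decimal bytes [228, 24, 42, 204, 253] = e4 18 2a cc fd is 5 bytes ≤ B = 7; zero-pad to 7 bytes: K' = e4 18 2a cc fd 00 00.
K' ⊕ ipad = d2 2e 1c fa cb 36 36; K' ⊕ opad = b8 44 76 90 a1 5c 5c.
Inner hash: even-index sum = 954 mod 256 = 186; odd-index sum = 904 mod 256 = 136 → ba 88.
Outer hash (recomputed tag): even-index sum = 691 mod 256 = 179; odd-index sum = 490 mod 256 = 234 → b3 ea.
Recomputed tag = b3ea; claimed = b3ea → match.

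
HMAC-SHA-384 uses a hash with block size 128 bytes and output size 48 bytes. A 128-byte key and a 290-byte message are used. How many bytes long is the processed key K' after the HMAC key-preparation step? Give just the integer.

Key is 128 ≤ 128 bytes, zero-padded: |K'| = 128.

128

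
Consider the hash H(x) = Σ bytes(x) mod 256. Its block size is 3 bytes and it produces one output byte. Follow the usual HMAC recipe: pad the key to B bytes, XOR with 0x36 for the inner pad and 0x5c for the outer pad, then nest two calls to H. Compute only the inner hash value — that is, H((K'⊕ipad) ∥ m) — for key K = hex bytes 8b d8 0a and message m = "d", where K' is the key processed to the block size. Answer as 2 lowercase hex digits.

4b

Key hex bytes 8b d8 0a is exactly B = 3 bytes: K' = 8b d8 0a.
K' ⊕ ipad = bd ee 3c.
Inner input = bd ee 3c ∥ 64.
Inner hash: sum = 189+238+60+100 = 587; mod 256 = 75 → 4b.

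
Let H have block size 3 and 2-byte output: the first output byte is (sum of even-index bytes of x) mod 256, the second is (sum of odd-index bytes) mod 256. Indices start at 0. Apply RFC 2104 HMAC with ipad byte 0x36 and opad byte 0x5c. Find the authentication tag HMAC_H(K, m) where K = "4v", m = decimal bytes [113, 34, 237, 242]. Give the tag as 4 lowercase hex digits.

6276

Key "4v" = 34 76 is 2 bytes ≤ B = 3; zero-pad to 3 bytes: K' = 34 76 00.
K' ⊕ ipad = 02 40 36.  K' ⊕ opad = 68 2a 5c.
Inner input = (K'⊕ipad) ∥ m = 02 40 36 ∥ 71 22 ed f2.
Inner hash: even-index sum = 332 mod 256 = 76; odd-index sum = 414 mod 256 = 158 → 4c 9e.
Outer input = (K'⊕opad) ∥ inner = 68 2a 5c ∥ 4c 9e.
Outer hash (tag): even-index sum = 354 mod 256 = 98; odd-index sum = 118 mod 256 = 118 → 62 76.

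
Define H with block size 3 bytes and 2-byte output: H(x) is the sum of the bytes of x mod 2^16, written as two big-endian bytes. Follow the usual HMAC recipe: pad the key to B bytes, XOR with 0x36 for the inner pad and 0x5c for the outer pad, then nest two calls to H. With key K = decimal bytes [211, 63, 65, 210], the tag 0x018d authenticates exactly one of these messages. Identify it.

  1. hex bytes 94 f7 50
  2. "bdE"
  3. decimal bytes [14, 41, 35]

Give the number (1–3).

1

Key decimal bytes [211, 63, 65, 210] = d3 3f 41 d2 is 4 bytes > B = 3, so hash it first: H(key) = 02 25, then zero-pad to 3 bytes: K' = 02 25 00.
K' ⊕ ipad = 34 13 36; K' ⊕ opad = 5e 79 5c.
m1: inner = H(34 13 36 94 f7 50) = 02 58; tag = H(5e 79 5c 02 58) = 018d ← matches
m2: inner = H(34 13 36 62 64 45) = 01 88; tag = H(5e 79 5c 01 88) = 01bc
m3: inner = H(34 13 36 0e 29 23) = 00 d7; tag = H(5e 79 5c 00 d7) = 020a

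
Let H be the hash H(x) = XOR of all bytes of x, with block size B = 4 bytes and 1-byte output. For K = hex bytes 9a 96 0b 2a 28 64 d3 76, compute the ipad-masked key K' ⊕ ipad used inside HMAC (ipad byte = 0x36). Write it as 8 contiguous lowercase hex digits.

Key hex bytes 9a 96 0b 2a 28 64 d3 76 is 8 bytes > B = 4, so hash it first: H(key) = c4, then zero-pad to 4 bytes: K' = c4 00 00 00.
XOR each byte with 0x36: c4⊕36=f2, 00⊕36=36, 00⊕36=36, 00⊕36=36.

f2363636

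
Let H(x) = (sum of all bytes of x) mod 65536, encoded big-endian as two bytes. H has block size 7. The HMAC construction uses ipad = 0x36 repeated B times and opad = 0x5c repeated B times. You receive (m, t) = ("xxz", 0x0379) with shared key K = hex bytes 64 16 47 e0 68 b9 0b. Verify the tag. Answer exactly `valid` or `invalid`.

invalid

Key hex bytes 64 16 47 e0 68 b9 0b is exactly B = 7 bytes: K' = 64 16 47 e0 68 b9 0b.
K' ⊕ ipad = 52 20 71 d6 5e 8f 3d; K' ⊕ opad = 38 4a 1b bc 34 e5 57.
Inner hash: sum = 82+32+113+214+94+143+61+120+120+122 = 1101 → 04 4d.
Outer hash (recomputed tag): sum = 56+74+27+188+52+229+87+4+77 = 794 → 03 1a.
Recomputed tag = 031a; claimed = 0379 → mismatch.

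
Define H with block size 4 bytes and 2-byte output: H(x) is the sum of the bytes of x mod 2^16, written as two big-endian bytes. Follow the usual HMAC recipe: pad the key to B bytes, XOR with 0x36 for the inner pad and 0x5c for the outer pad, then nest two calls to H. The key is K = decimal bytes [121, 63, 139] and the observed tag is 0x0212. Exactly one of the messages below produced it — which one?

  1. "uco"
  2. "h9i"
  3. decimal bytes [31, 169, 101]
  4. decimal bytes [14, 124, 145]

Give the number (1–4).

2

Key decimal bytes [121, 63, 139] = 79 3f 8b is 3 bytes ≤ B = 4; zero-pad to 4 bytes: K' = 79 3f 8b 00.
K' ⊕ ipad = 4f 09 bd 36; K' ⊕ opad = 25 63 d7 5c.
m1: inner = H(4f 09 bd 36 75 63 6f) = 02 92; tag = H(25 63 d7 5c 02 92) = 024f
m2: inner = H(4f 09 bd 36 68 39 69) = 02 55; tag = H(25 63 d7 5c 02 55) = 0212 ← matches
m3: inner = H(4f 09 bd 36 1f a9 65) = 02 78; tag = H(25 63 d7 5c 02 78) = 0235
m4: inner = H(4f 09 bd 36 0e 7c 91) = 02 66; tag = H(25 63 d7 5c 02 66) = 0223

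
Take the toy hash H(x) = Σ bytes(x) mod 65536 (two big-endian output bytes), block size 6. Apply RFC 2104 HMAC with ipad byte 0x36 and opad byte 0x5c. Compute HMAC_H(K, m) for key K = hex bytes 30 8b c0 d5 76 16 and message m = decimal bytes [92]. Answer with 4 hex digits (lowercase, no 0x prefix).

Key hex bytes 30 8b c0 d5 76 16 is exactly B = 6 bytes: K' = 30 8b c0 d5 76 16.
K' ⊕ ipad = 06 bd f6 e3 40 20.  K' ⊕ opad = 6c d7 9c 89 2a 4a.
Inner input = (K'⊕ipad) ∥ m = 06 bd f6 e3 40 20 ∥ 5c.
Inner hash: sum = 6+189+246+227+64+32+92 = 856 → 03 58.
Outer input = (K'⊕opad) ∥ inner = 6c d7 9c 89 2a 4a ∥ 03 58.
Outer hash (tag): sum = 108+215+156+137+42+74+3+88 = 823 → 03 37.

0337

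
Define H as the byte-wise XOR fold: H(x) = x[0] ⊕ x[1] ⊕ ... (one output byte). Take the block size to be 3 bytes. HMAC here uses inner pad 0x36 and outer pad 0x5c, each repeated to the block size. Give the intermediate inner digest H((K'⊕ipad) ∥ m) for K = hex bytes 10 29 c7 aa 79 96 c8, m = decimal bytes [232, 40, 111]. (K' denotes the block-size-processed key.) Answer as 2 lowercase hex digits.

ea

Key hex bytes 10 29 c7 aa 79 96 c8 is 7 bytes > B = 3, so hash it first: H(key) = 73, then zero-pad to 3 bytes: K' = 73 00 00.
K' ⊕ ipad = 45 36 36.
Inner input = 45 36 36 ∥ e8 28 6f.
Inner hash: XOR 45⊕36⊕36⊕e8⊕28⊕6f = ea.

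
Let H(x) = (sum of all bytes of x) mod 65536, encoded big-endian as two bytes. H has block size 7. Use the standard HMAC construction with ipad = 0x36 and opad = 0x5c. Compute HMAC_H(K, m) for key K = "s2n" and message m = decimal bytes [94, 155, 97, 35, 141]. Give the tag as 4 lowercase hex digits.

Key "s2n" = 73 32 6e is 3 bytes ≤ B = 7; zero-pad to 7 bytes: K' = 73 32 6e 00 00 00 00.
K' ⊕ ipad = 45 04 58 36 36 36 36.  K' ⊕ opad = 2f 6e 32 5c 5c 5c 5c.
Inner input = (K'⊕ipad) ∥ m = 45 04 58 36 36 36 36 ∥ 5e 9b 61 23 8d.
Inner hash: sum = 69+4+88+54+54+54+54+94+155+97+35+141 = 899 → 03 83.
Outer input = (K'⊕opad) ∥ inner = 2f 6e 32 5c 5c 5c 5c ∥ 03 83.
Outer hash (tag): sum = 47+110+50+92+92+92+92+3+131 = 709 → 02 c5.

02c5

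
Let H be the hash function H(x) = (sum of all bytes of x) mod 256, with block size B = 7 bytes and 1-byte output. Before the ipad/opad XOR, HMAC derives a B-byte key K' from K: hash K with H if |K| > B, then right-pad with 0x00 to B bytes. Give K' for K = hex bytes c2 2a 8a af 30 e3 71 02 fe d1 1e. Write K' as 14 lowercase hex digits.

98000000000000

|K| = 11 > B = 7, so first hash the key.
H(K): sum = 194+42+138+175+48+227+113+2+254+209+30 = 1432; mod 256 = 152 → 98.
Zero-pad H(K) = 98 to 7 bytes: K' = 98 00 00 00 00 00 00.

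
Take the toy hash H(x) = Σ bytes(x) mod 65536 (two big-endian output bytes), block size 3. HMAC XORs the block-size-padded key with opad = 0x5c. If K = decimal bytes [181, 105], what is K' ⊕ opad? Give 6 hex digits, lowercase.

Key decimal bytes [181, 105] = b5 69 is 2 bytes ≤ B = 3; zero-pad to 3 bytes: K' = b5 69 00.
XOR each byte with 0x5c: b5⊕5c=e9, 69⊕5c=35, 00⊕5c=5c.

e9355c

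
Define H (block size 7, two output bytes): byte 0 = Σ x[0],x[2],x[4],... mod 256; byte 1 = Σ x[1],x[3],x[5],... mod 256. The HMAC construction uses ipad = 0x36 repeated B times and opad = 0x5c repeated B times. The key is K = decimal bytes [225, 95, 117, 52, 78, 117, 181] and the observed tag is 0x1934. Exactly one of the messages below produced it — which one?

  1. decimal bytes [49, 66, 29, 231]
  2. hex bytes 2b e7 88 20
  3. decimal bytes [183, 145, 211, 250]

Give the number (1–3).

3

Key decimal bytes [225, 95, 117, 52, 78, 117, 181] = e1 5f 75 34 4e 75 b5 is exactly B = 7 bytes: K' = e1 5f 75 34 4e 75 b5.
K' ⊕ ipad = d7 69 43 02 78 43 83; K' ⊕ opad = bd 03 29 68 12 29 e9.
m1: inner = H(d7 69 43 02 78 43 83 31 42 1d e7) = 3e fc; tag = H(bd 03 29 68 12 29 e9 3e fc) = ddd2
m2: inner = H(d7 69 43 02 78 43 83 2b e7 88 20) = 1c 61; tag = H(bd 03 29 68 12 29 e9 1c 61) = 42b0
m3: inner = H(d7 69 43 02 78 43 83 b7 91 d3 fa) = a0 38; tag = H(bd 03 29 68 12 29 e9 a0 38) = 1934 ← matches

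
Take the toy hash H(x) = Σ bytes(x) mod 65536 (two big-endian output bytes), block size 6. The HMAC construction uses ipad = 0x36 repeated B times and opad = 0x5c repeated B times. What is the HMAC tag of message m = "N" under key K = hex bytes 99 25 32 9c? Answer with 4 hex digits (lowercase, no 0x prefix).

0350

Key hex bytes 99 25 32 9c is 4 bytes ≤ B = 6; zero-pad to 6 bytes: K' = 99 25 32 9c 00 00.
K' ⊕ ipad = af 13 04 aa 36 36.  K' ⊕ opad = c5 79 6e c0 5c 5c.
Inner input = (K'⊕ipad) ∥ m = af 13 04 aa 36 36 ∥ 4e.
Inner hash: sum = 175+19+4+170+54+54+78 = 554 → 02 2a.
Outer input = (K'⊕opad) ∥ inner = c5 79 6e c0 5c 5c ∥ 02 2a.
Outer hash (tag): sum = 197+121+110+192+92+92+2+42 = 848 → 03 50.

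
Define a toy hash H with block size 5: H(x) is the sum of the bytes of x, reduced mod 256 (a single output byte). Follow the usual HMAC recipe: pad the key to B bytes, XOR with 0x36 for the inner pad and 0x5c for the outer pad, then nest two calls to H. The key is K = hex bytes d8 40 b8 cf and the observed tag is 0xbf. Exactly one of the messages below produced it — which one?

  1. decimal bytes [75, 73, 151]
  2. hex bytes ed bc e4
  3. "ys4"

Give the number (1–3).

1

Key hex bytes d8 40 b8 cf is 4 bytes ≤ B = 5; zero-pad to 5 bytes: K' = d8 40 b8 cf 00.
K' ⊕ ipad = ee 76 8e f9 36; K' ⊕ opad = 84 1c e4 93 5c.
m1: inner = H(ee 76 8e f9 36 4b 49 97) = 4c; tag = H(84 1c e4 93 5c 4c) = bf ← matches
m2: inner = H(ee 76 8e f9 36 ed bc e4) = ae; tag = H(84 1c e4 93 5c ae) = 21
m3: inner = H(ee 76 8e f9 36 79 73 34) = 41; tag = H(84 1c e4 93 5c 41) = b4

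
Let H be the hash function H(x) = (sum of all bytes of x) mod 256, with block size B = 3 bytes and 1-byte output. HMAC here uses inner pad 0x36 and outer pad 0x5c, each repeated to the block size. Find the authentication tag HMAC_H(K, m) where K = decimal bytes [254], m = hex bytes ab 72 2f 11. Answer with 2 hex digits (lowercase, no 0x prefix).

eb

Key decimal bytes [254] = fe is 1 byte ≤ B = 3; zero-pad to 3 bytes: K' = fe 00 00.
K' ⊕ ipad = c8 36 36.  K' ⊕ opad = a2 5c 5c.
Inner input = (K'⊕ipad) ∥ m = c8 36 36 ∥ ab 72 2f 11.
Inner hash: sum = 200+54+54+171+114+47+17 = 657; mod 256 = 145 → 91.
Outer input = (K'⊕opad) ∥ inner = a2 5c 5c ∥ 91.
Outer hash (tag): sum = 162+92+92+145 = 491; mod 256 = 235 → eb.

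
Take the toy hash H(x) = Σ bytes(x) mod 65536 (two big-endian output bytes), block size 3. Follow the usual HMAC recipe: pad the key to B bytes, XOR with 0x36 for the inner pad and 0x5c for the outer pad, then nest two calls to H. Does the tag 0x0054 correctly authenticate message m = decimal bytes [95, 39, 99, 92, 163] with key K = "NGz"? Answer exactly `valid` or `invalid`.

invalid

Key "NGz" = 4e 47 7a is exactly B = 3 bytes: K' = 4e 47 7a.
K' ⊕ ipad = 78 71 4c; K' ⊕ opad = 12 1b 26.
Inner hash: sum = 120+113+76+95+39+99+92+163 = 797 → 03 1d.
Outer hash (recomputed tag): sum = 18+27+38+3+29 = 115 → 00 73.
Recomputed tag = 0073; claimed = 0054 → mismatch.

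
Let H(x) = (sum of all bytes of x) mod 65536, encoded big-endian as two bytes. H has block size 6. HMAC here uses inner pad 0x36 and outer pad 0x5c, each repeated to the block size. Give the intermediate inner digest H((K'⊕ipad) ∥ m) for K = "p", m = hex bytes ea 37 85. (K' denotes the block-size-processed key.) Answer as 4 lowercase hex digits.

02fa

Key "p" = 70 is 1 byte ≤ B = 6; zero-pad to 6 bytes: K' = 70 00 00 00 00 00.
K' ⊕ ipad = 46 36 36 36 36 36.
Inner input = 46 36 36 36 36 36 ∥ ea 37 85.
Inner hash: sum = 70+54+54+54+54+54+234+55+133 = 762 → 02 fa.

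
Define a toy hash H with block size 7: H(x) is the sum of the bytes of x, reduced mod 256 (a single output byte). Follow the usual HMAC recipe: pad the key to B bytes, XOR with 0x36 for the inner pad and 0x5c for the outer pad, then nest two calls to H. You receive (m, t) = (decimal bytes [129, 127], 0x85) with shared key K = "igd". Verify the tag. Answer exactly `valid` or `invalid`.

Key "igd" = 69 67 64 is 3 bytes ≤ B = 7; zero-pad to 7 bytes: K' = 69 67 64 00 00 00 00.
K' ⊕ ipad = 5f 51 52 36 36 36 36; K' ⊕ opad = 35 3b 38 5c 5c 5c 5c.
Inner hash: sum = 95+81+82+54+54+54+54+129+127 = 730; mod 256 = 218 → da.
Outer hash (recomputed tag): sum = 53+59+56+92+92+92+92+218 = 754; mod 256 = 242 → f2.
Recomputed tag = f2; claimed = 85 → mismatch.

invalid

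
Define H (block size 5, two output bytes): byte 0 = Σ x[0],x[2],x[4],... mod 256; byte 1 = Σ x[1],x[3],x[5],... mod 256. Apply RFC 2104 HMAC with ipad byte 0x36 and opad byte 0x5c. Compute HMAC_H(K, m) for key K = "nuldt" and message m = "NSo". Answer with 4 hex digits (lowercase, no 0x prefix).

dca8

Key "nuldt" = 6e 75 6c 64 74 is exactly B = 5 bytes: K' = 6e 75 6c 64 74.
K' ⊕ ipad = 58 43 5a 52 42.  K' ⊕ opad = 32 29 30 38 28.
Inner input = (K'⊕ipad) ∥ m = 58 43 5a 52 42 ∥ 4e 53 6f.
Inner hash: even-index sum = 327 mod 256 = 71; odd-index sum = 338 mod 256 = 82 → 47 52.
Outer input = (K'⊕opad) ∥ inner = 32 29 30 38 28 ∥ 47 52.
Outer hash (tag): even-index sum = 220 mod 256 = 220; odd-index sum = 168 mod 256 = 168 → dc a8.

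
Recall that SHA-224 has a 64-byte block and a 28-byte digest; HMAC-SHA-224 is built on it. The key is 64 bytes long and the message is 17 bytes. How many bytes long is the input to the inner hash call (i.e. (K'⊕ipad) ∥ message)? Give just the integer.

81

Key is 64 ≤ 64 bytes, zero-padded: |K'| = 64.
Inner input = (K'⊕ipad) ∥ m → 64 + 17 = 81 bytes.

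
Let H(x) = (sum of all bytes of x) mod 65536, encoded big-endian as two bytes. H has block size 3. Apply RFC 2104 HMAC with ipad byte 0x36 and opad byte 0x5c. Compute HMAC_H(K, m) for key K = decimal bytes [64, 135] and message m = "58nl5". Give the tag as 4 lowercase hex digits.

022e

Key decimal bytes [64, 135] = 40 87 is 2 bytes ≤ B = 3; zero-pad to 3 bytes: K' = 40 87 00.
K' ⊕ ipad = 76 b1 36.  K' ⊕ opad = 1c db 5c.
Inner input = (K'⊕ipad) ∥ m = 76 b1 36 ∥ 35 38 6e 6c 35.
Inner hash: sum = 118+177+54+53+56+110+108+53 = 729 → 02 d9.
Outer input = (K'⊕opad) ∥ inner = 1c db 5c ∥ 02 d9.
Outer hash (tag): sum = 28+219+92+2+217 = 558 → 02 2e.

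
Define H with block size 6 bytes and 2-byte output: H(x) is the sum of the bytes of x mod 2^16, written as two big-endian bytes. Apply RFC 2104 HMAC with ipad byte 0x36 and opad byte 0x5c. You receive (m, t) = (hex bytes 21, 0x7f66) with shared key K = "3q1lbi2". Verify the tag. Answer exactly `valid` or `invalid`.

invalid

Key "3q1lbi2" = 33 71 31 6c 62 69 32 is 7 bytes > B = 6, so hash it first: H(key) = 02 3e, then zero-pad to 6 bytes: K' = 02 3e 00 00 00 00.
K' ⊕ ipad = 34 08 36 36 36 36; K' ⊕ opad = 5e 62 5c 5c 5c 5c.
Inner hash: sum = 52+8+54+54+54+54+33 = 309 → 01 35.
Outer hash (recomputed tag): sum = 94+98+92+92+92+92+1+53 = 614 → 02 66.
Recomputed tag = 0266; claimed = 7f66 → mismatch.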